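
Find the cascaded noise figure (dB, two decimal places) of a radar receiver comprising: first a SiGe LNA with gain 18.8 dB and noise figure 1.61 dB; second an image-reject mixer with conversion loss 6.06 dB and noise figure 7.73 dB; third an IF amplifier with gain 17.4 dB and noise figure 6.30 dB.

2.27 dB

Convert to linear (a loss of L dB is a gain of −L dB): F_i = 10^(NF_i/10), G_i = 10^(G_i,dB/10)
  Stage 1: F_1 = 10^(1.61/10) = 1.449, G_1 = 10^(18.8/10) = 75.86
  Stage 2: F_2 = 10^(7.73/10) = 5.929, G_2 = 10^(−6.06/10) = 0.2477
  Stage 3: F_3 = 10^(6.30/10) = 4.266, G_3 = 10^(17.4/10) = 54.95
Friis cascade:
  F = 1.449 + (5.929 − 1)/75.86 + (4.266 − 1)/18.79 = 1.688
NF = 10 log₁₀(1.688) = 2.27 dB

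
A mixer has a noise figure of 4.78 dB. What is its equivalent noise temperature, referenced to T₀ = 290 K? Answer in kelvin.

582 K

F = 10^(4.78/10) = 3.00608
T_e = (F − 1)·T₀ = (3.00608 − 1) × 290 = 582 K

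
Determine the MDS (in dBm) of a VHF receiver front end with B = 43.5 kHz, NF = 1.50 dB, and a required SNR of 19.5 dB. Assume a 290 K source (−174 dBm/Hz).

Sensitivity = −174 + 10 log₁₀(B) + NF + SNR_min
= −174 + 46.38 + 1.50 + 19.5
= −106.62 dBm → −106.6 dBm

−106.6 dBm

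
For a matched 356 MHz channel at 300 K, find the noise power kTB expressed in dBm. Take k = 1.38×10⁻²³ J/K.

−88.3 dBm

P_n = kTB = 1.38×10⁻²³ × 300 × 3.56×10⁸ = 1.47×10⁻¹² W
In dBm: 10 log₁₀(1.47×10⁻¹² / 10⁻³) = −88.3 dBm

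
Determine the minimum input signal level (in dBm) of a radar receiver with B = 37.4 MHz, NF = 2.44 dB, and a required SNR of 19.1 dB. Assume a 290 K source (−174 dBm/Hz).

Sensitivity = −174 + 10 log₁₀(B) + NF + SNR_min
= −174 + 75.73 + 2.44 + 19.1
= −76.73 dBm → −76.7 dBm

−76.7 dBm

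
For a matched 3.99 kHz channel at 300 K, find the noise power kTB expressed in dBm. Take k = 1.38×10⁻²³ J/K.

P_n = kTB = 1.38×10⁻²³ × 300 × 3.99×10³ = 1.65×10⁻¹⁷ W
In dBm: 10 log₁₀(1.65×10⁻¹⁷ / 10⁻³) = −137.8 dBm

−137.8 dBm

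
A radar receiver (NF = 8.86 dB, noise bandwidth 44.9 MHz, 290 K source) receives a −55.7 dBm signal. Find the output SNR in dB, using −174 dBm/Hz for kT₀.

32.9 dB

Noise floor: N = −174 + 10 log₁₀(B) + NF
10 log₁₀(4.49×10⁷) = 76.52 dB
N = −174 + 76.52 + 8.86 = −88.62 dBm
SNR = P_sig − N = −55.7 − (−88.62) = 32.92 dB → 32.9 dB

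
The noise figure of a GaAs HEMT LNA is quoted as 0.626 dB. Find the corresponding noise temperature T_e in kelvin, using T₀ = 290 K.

F = 10^(0.626/10) = 1.15505
T_e = (F − 1)·T₀ = (1.15505 − 1) × 290 = 45.0 K

45.0 K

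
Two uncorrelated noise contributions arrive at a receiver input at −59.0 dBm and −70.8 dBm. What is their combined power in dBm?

Convert to linear, add, convert back:
P₁ = 1.26×10⁻⁹ W, P₂ = 8.32×10⁻¹¹ W
P_tot = 1.34×10⁻⁹ W → 10 log₁₀(P_tot / 10⁻³) = −58.7 dBm

−58.7 dBm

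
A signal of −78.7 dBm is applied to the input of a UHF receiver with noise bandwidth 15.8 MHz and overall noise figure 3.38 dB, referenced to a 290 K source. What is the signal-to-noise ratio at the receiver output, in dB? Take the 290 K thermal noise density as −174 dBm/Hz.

Noise floor: N = −174 + 10 log₁₀(B) + NF
10 log₁₀(1.58×10⁷) = 71.99 dB
N = −174 + 71.99 + 3.38 = −98.63 dBm
SNR = P_sig − N = −78.7 − (−98.63) = 19.93 dB → 19.9 dB

19.9 dB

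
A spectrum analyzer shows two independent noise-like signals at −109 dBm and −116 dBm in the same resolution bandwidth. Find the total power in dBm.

−108.2 dBm

Convert to linear, add, convert back:
P₁ = 1.26×10⁻¹⁴ W, P₂ = 2.51×10⁻¹⁵ W
P_tot = 1.51×10⁻¹⁴ W → 10 log₁₀(P_tot / 10⁻³) = −108.2 dBm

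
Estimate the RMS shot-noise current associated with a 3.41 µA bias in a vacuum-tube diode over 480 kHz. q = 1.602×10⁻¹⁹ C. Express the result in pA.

I_n = √(2qI·B)
2qI·B = 2 × 1.602×10⁻¹⁹ × 3.41×10⁻⁶ × 4.80×10⁵ = 5.24×10⁻¹⁹ A²
I_n = √(5.24×10⁻¹⁹) = 7.24×10⁻¹⁰ A = 724 pA

724 pA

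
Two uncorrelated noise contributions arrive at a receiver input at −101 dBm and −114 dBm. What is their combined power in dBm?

Convert to linear, add, convert back:
P₁ = 7.94×10⁻¹⁴ W, P₂ = 3.98×10⁻¹⁵ W
P_tot = 8.34×10⁻¹⁴ W → 10 log₁₀(P_tot / 10⁻³) = −100.8 dBm

−100.8 dBm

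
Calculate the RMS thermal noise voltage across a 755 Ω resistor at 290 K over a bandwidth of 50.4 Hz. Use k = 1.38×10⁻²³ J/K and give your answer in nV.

V_n = √(4kTRB)
4kTRB = 4 × 1.38×10⁻²³ × 290 × 7.55×10² × 5.04×10¹ = 6.09×10⁻¹⁶ V²
V_n = √(6.09×10⁻¹⁶) = 2.47×10⁻⁸ V = 24.7 nV

24.7 nV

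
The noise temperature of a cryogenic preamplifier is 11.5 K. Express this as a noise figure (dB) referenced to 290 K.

0.169 dB

F = 1 + T_e/T₀ = 1 + 11.5/290 = 1.03966
NF = 10 log₁₀(1.03966) = 0.169 dB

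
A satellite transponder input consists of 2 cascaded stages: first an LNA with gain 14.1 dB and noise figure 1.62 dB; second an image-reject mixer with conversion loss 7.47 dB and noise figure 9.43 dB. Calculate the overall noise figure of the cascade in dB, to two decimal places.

2.44 dB

Convert to linear (a loss of L dB is a gain of −L dB): F_i = 10^(NF_i/10), G_i = 10^(G_i,dB/10)
  Stage 1: F_1 = 10^(1.62/10) = 1.452, G_1 = 10^(14.1/10) = 25.70
  Stage 2: F_2 = 10^(9.43/10) = 8.770, G_2 = 10^(−7.47/10) = 0.1791
Friis cascade:
  F = 1.452 + (8.770 − 1)/25.70 = 1.754
NF = 10 log₁₀(1.754) = 2.44 dB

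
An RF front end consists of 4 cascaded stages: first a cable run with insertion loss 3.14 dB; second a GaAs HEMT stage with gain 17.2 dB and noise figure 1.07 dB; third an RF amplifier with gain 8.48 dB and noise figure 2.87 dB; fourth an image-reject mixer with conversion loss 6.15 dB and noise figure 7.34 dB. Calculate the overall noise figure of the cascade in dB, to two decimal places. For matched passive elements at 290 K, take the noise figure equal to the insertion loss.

Convert to linear (a loss of L dB is a gain of −L dB): F_i = 10^(NF_i/10), G_i = 10^(G_i,dB/10)
  Stage 1: F_1 = 10^(3.14/10) = 2.061, G_1 = 10^(−3.14/10) = 0.4853
  Stage 2: F_2 = 10^(1.07/10) = 1.279, G_2 = 10^(17.2/10) = 52.48
  Stage 3: F_3 = 10^(2.87/10) = 1.936, G_3 = 10^(8.48/10) = 7.047
  Stage 4: F_4 = 10^(7.34/10) = 5.420, G_4 = 10^(−6.15/10) = 0.2427
Friis cascade:
  F = 2.061 + (1.279 − 1)/0.4853 + (1.936 − 1)/25.47 + (5.420 − 1)/179.5 = 2.698
NF = 10 log₁₀(2.698) = 4.31 dB

4.31 dB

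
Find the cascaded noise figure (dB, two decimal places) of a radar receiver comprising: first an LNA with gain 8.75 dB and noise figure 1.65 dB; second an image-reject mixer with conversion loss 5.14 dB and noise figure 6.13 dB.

Convert to linear (a loss of L dB is a gain of −L dB): F_i = 10^(NF_i/10), G_i = 10^(G_i,dB/10)
  Stage 1: F_1 = 10^(1.65/10) = 1.462, G_1 = 10^(8.75/10) = 7.499
  Stage 2: F_2 = 10^(6.13/10) = 4.102, G_2 = 10^(−5.14/10) = 0.3062
Friis cascade:
  F = 1.462 + (4.102 − 1)/7.499 = 1.876
NF = 10 log₁₀(1.876) = 2.73 dB

2.73 dB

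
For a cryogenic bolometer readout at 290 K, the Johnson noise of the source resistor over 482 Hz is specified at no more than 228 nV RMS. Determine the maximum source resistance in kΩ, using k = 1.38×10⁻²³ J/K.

6.74 kΩ

Johnson–Nyquist: V_n = √(4kTRB) ⇒ R = V_n² / (4kTB)
4kTB = 4 × 1.38×10⁻²³ × 290 × 4.82×10² = 7.72×10⁻¹⁸
R = (2.28×10⁻⁷)² / 7.72×10⁻¹⁸ = 6.74×10³ Ω = 6.74 kΩ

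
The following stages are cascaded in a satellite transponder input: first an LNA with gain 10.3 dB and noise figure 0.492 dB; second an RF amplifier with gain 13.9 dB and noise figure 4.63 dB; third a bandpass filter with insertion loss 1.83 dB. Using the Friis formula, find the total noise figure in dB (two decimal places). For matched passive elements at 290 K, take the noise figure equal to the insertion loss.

Convert to linear (a loss of L dB is a gain of −L dB): F_i = 10^(NF_i/10), G_i = 10^(G_i,dB/10)
  Stage 1: F_1 = 10^(0.492/10) = 1.120, G_1 = 10^(10.3/10) = 10.72
  Stage 2: F_2 = 10^(4.63/10) = 2.904, G_2 = 10^(13.9/10) = 24.55
  Stage 3: F_3 = 10^(1.83/10) = 1.524, G_3 = 10^(−1.83/10) = 0.6561
Friis cascade:
  F = 1.120 + (2.904 − 1)/10.72 + (1.524 − 1)/263.0 = 1.300
NF = 10 log₁₀(1.300) = 1.14 dB

1.14 dB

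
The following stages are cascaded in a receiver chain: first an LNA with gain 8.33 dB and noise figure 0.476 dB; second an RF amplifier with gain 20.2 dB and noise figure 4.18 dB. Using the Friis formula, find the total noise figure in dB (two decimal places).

Convert to linear (a loss of L dB is a gain of −L dB): F_i = 10^(NF_i/10), G_i = 10^(G_i,dB/10)
  Stage 1: F_1 = 10^(0.476/10) = 1.116, G_1 = 10^(8.33/10) = 6.808
  Stage 2: F_2 = 10^(4.18/10) = 2.618, G_2 = 10^(20.2/10) = 104.7
Friis cascade:
  F = 1.116 + (2.618 − 1)/6.808 = 1.354
NF = 10 log₁₀(1.354) = 1.31 dB

1.31 dB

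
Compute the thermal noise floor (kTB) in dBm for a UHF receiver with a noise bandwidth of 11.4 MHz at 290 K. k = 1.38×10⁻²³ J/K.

−103.4 dBm

P_n = kTB = 1.38×10⁻²³ × 290 × 1.14×10⁷ = 4.56×10⁻¹⁴ W
In dBm: 10 log₁₀(4.56×10⁻¹⁴ / 10⁻³) = −103.4 dBm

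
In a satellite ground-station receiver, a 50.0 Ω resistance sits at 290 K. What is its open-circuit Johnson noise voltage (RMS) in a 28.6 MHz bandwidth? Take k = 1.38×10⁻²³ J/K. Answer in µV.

V_n = √(4kTRB)
4kTRB = 4 × 1.38×10⁻²³ × 290 × 5.00×10¹ × 2.86×10⁷ = 2.29×10⁻¹¹ V²
V_n = √(2.29×10⁻¹¹) = 4.78×10⁻⁶ V = 4.78 µV

4.78 µV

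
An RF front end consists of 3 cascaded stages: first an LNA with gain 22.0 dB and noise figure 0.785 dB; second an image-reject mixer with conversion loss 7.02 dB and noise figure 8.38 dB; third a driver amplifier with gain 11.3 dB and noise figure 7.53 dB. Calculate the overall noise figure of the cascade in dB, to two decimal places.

Convert to linear (a loss of L dB is a gain of −L dB): F_i = 10^(NF_i/10), G_i = 10^(G_i,dB/10)
  Stage 1: F_1 = 10^(0.785/10) = 1.198, G_1 = 10^(22.0/10) = 158.5
  Stage 2: F_2 = 10^(8.38/10) = 6.887, G_2 = 10^(−7.02/10) = 0.1986
  Stage 3: F_3 = 10^(7.53/10) = 5.662, G_3 = 10^(11.3/10) = 13.49
Friis cascade:
  F = 1.198 + (6.887 − 1)/158.5 + (5.662 − 1)/31.48 = 1.383
NF = 10 log₁₀(1.383) = 1.41 dB

1.41 dB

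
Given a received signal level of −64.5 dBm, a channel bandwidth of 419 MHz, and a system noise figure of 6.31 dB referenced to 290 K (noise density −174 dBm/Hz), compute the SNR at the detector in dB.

Noise floor: N = −174 + 10 log₁₀(B) + NF
10 log₁₀(4.19×10⁸) = 86.22 dB
N = −174 + 86.22 + 6.31 = −81.47 dBm
SNR = P_sig − N = −64.5 − (−81.47) = 16.97 dB → 17.0 dB

17.0 dB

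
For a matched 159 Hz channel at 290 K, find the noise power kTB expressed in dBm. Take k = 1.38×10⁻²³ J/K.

−152.0 dBm

P_n = kTB = 1.38×10⁻²³ × 290 × 1.59×10² = 6.36×10⁻¹⁹ W
In dBm: 10 log₁₀(6.36×10⁻¹⁹ / 10⁻³) = −152.0 dBm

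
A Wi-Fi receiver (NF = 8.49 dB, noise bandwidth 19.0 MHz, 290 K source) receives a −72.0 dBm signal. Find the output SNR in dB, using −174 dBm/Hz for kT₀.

20.7 dB

Noise floor: N = −174 + 10 log₁₀(B) + NF
10 log₁₀(1.90×10⁷) = 72.79 dB
N = −174 + 72.79 + 8.49 = −92.72 dBm
SNR = P_sig − N = −72.0 − (−92.72) = 20.72 dB → 20.7 dB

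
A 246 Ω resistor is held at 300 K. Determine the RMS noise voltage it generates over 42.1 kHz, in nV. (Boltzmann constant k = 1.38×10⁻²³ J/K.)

V_n = √(4kTRB)
4kTRB = 4 × 1.38×10⁻²³ × 300 × 2.46×10² × 4.21×10⁴ = 1.72×10⁻¹³ V²
V_n = √(1.72×10⁻¹³) = 4.14×10⁻⁷ V = 414 nV

414 nV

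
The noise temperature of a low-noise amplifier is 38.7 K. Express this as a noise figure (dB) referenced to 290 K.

0.544 dB

F = 1 + T_e/T₀ = 1 + 38.7/290 = 1.13345
NF = 10 log₁₀(1.13345) = 0.544 dB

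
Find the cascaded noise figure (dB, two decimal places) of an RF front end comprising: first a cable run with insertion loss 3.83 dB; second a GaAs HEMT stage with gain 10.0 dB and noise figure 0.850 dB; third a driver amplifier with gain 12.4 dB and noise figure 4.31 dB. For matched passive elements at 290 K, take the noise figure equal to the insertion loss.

5.25 dB

Convert to linear (a loss of L dB is a gain of −L dB): F_i = 10^(NF_i/10), G_i = 10^(G_i,dB/10)
  Stage 1: F_1 = 10^(3.83/10) = 2.415, G_1 = 10^(−3.83/10) = 0.4140
  Stage 2: F_2 = 10^(0.850/10) = 1.216, G_2 = 10^(10.0/10) = 10.00
  Stage 3: F_3 = 10^(4.31/10) = 2.698, G_3 = 10^(12.4/10) = 17.38
Friis cascade:
  F = 2.415 + (1.216 − 1)/0.4140 + (2.698 − 1)/4.140 = 3.348
NF = 10 log₁₀(3.348) = 5.25 dB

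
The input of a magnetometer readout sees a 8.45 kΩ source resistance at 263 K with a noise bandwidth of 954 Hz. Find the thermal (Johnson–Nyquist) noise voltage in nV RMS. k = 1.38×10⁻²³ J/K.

V_n = √(4kTRB)
4kTRB = 4 × 1.38×10⁻²³ × 263 × 8.45×10³ × 9.54×10² = 1.17×10⁻¹³ V²
V_n = √(1.17×10⁻¹³) = 3.42×10⁻⁷ V = 342 nV

342 nV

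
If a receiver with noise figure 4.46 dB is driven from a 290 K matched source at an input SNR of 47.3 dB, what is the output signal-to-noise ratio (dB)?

By definition F = SNR_in/SNR_out, so in dB: SNR_out = SNR_in − NF
SNR_out = 47.3 − 4.46 = 42.84 dB

42.84 dB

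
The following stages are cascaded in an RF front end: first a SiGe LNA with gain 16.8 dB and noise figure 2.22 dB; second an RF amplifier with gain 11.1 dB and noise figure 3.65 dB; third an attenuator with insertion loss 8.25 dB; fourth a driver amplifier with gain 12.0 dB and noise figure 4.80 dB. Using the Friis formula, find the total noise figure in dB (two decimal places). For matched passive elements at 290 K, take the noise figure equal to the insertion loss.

Convert to linear (a loss of L dB is a gain of −L dB): F_i = 10^(NF_i/10), G_i = 10^(G_i,dB/10)
  Stage 1: F_1 = 10^(2.22/10) = 1.667, G_1 = 10^(16.8/10) = 47.86
  Stage 2: F_2 = 10^(3.65/10) = 2.317, G_2 = 10^(11.1/10) = 12.88
  Stage 3: F_3 = 10^(8.25/10) = 6.683, G_3 = 10^(−8.25/10) = 0.1496
  Stage 4: F_4 = 10^(4.80/10) = 3.020, G_4 = 10^(12.0/10) = 15.85
Friis cascade:
  F = 1.667 + (2.317 − 1)/47.86 + (6.683 − 1)/616.6 + (3.020 − 1)/92.26 = 1.726
NF = 10 log₁₀(1.726) = 2.37 dB

2.37 dB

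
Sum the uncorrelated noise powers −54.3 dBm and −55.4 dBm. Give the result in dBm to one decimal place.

Convert to linear, add, convert back:
P₁ = 3.72×10⁻⁹ W, P₂ = 2.88×10⁻⁹ W
P_tot = 6.60×10⁻⁹ W → 10 log₁₀(P_tot / 10⁻³) = −51.8 dBm

−51.8 dBm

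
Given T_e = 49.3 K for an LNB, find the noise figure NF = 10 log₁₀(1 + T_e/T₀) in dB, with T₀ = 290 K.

0.682 dB

F = 1 + T_e/T₀ = 1 + 49.3/290 = 1.17
NF = 10 log₁₀(1.17) = 0.682 dB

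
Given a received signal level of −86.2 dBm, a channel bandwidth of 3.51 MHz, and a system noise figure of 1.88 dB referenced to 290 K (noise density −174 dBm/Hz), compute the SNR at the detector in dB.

Noise floor: N = −174 + 10 log₁₀(B) + NF
10 log₁₀(3.51×10⁶) = 65.45 dB
N = −174 + 65.45 + 1.88 = −106.67 dBm
SNR = P_sig − N = −86.2 − (−106.67) = 20.47 dB → 20.5 dB

20.5 dB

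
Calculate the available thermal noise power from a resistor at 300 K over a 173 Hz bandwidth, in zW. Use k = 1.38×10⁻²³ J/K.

P_n = kTB = 1.38×10⁻²³ × 300 × 1.73×10² = 7.16×10⁻¹⁹ W = 716 zW

716 zW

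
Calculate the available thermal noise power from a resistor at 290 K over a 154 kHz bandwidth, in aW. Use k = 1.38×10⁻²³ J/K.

616 aW

P_n = kTB = 1.38×10⁻²³ × 290 × 1.54×10⁵ = 6.16×10⁻¹⁶ W = 616 aW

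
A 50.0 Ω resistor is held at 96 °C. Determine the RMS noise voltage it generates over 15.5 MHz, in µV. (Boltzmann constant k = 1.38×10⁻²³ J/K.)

3.97 µV

T = 96 °C + 273.15 = 369.15 K
V_n = √(4kTRB)
4kTRB = 4 × 1.38×10⁻²³ × 369.15 × 5.00×10¹ × 1.55×10⁷ = 1.58×10⁻¹¹ V²
V_n = √(1.58×10⁻¹¹) = 3.97×10⁻⁶ V = 3.97 µV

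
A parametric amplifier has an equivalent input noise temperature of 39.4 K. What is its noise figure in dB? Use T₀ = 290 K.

F = 1 + T_e/T₀ = 1 + 39.4/290 = 1.13586
NF = 10 log₁₀(1.13586) = 0.553 dB

0.553 dB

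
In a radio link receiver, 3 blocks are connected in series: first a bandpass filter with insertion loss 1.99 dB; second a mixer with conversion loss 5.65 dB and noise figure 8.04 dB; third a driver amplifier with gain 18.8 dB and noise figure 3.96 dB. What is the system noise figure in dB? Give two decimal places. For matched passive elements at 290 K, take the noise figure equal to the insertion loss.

Convert to linear (a loss of L dB is a gain of −L dB): F_i = 10^(NF_i/10), G_i = 10^(G_i,dB/10)
  Stage 1: F_1 = 10^(1.99/10) = 1.581, G_1 = 10^(−1.99/10) = 0.6324
  Stage 2: F_2 = 10^(8.04/10) = 6.368, G_2 = 10^(−5.65/10) = 0.2723
  Stage 3: F_3 = 10^(3.96/10) = 2.489, G_3 = 10^(18.8/10) = 75.86
Friis cascade:
  F = 1.581 + (6.368 − 1)/0.6324 + (2.489 − 1)/0.1722 = 18.72
NF = 10 log₁₀(18.72) = 12.72 dB

12.72 dB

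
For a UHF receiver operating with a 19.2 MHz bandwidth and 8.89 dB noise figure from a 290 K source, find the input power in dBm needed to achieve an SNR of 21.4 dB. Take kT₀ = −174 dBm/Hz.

−70.9 dBm

Sensitivity = −174 + 10 log₁₀(B) + NF + SNR_min
= −174 + 72.83 + 8.89 + 21.4
= −70.88 dBm → −70.9 dBm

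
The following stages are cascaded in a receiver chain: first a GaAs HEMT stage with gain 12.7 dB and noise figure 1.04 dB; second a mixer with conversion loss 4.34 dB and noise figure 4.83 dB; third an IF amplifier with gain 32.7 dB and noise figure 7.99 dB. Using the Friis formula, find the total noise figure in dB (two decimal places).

3.33 dB

Convert to linear (a loss of L dB is a gain of −L dB): F_i = 10^(NF_i/10), G_i = 10^(G_i,dB/10)
  Stage 1: F_1 = 10^(1.04/10) = 1.271, G_1 = 10^(12.7/10) = 18.62
  Stage 2: F_2 = 10^(4.83/10) = 3.041, G_2 = 10^(−4.34/10) = 0.3681
  Stage 3: F_3 = 10^(7.99/10) = 6.295, G_3 = 10^(32.7/10) = 1862
Friis cascade:
  F = 1.271 + (3.041 − 1)/18.62 + (6.295 − 1)/6.855 = 2.153
NF = 10 log₁₀(2.153) = 3.33 dB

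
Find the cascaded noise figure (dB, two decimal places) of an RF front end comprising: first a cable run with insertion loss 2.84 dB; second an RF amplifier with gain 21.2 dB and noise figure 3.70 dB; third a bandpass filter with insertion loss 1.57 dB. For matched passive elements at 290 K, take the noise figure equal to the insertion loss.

6.55 dB

Convert to linear (a loss of L dB is a gain of −L dB): F_i = 10^(NF_i/10), G_i = 10^(G_i,dB/10)
  Stage 1: F_1 = 10^(2.84/10) = 1.923, G_1 = 10^(−2.84/10) = 0.5200
  Stage 2: F_2 = 10^(3.70/10) = 2.344, G_2 = 10^(21.2/10) = 131.8
  Stage 3: F_3 = 10^(1.57/10) = 1.435, G_3 = 10^(−1.57/10) = 0.6966
Friis cascade:
  F = 1.923 + (2.344 − 1)/0.5200 + (1.435 − 1)/68.55 = 4.515
NF = 10 log₁₀(4.515) = 6.55 dB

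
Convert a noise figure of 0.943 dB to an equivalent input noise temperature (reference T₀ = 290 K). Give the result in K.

70.3 K

F = 10^(0.943/10) = 1.24251
T_e = (F − 1)·T₀ = (1.24251 − 1) × 290 = 70.3 K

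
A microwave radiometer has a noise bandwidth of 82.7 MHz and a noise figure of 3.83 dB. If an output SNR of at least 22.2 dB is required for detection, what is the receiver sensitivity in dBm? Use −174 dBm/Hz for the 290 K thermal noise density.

Sensitivity = −174 + 10 log₁₀(B) + NF + SNR_min
= −174 + 79.18 + 3.83 + 22.2
= −68.79 dBm → −68.8 dBm

−68.8 dBm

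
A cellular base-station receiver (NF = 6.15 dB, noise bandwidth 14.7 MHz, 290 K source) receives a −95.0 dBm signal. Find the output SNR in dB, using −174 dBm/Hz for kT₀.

Noise floor: N = −174 + 10 log₁₀(B) + NF
10 log₁₀(1.47×10⁷) = 71.67 dB
N = −174 + 71.67 + 6.15 = −96.18 dBm
SNR = P_sig − N = −95.0 − (−96.18) = 1.18 dB → 1.2 dB

1.2 dB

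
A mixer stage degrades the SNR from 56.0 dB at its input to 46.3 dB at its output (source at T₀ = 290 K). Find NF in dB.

9.7 dB

NF (dB) = SNR_in(dB) − SNR_out(dB) when the source is at T₀
NF = 56.0 − 46.3 = 9.7 dB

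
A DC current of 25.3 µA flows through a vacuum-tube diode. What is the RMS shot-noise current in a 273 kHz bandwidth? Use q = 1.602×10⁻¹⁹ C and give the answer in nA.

1.49 nA

I_n = √(2qI·B)
2qI·B = 2 × 1.602×10⁻¹⁹ × 2.53×10⁻⁵ × 2.73×10⁵ = 2.21×10⁻¹⁸ A²
I_n = √(2.21×10⁻¹⁸) = 1.49×10⁻⁹ A = 1.49 nA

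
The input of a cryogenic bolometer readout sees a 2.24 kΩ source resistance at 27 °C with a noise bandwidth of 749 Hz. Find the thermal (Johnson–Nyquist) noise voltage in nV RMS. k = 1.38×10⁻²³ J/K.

167 nV

T = 27 °C + 273.15 = 300.15 K
V_n = √(4kTRB)
4kTRB = 4 × 1.38×10⁻²³ × 300.15 × 2.24×10³ × 7.49×10² = 2.78×10⁻¹⁴ V²
V_n = √(2.78×10⁻¹⁴) = 1.67×10⁻⁷ V = 167 nV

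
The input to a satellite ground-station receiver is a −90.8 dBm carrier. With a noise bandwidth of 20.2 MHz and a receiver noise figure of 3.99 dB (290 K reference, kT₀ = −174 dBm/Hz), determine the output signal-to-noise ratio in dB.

6.2 dB

Noise floor: N = −174 + 10 log₁₀(B) + NF
10 log₁₀(2.02×10⁷) = 73.05 dB
N = −174 + 73.05 + 3.99 = −96.96 dBm
SNR = P_sig − N = −90.8 − (−96.96) = 6.16 dB → 6.2 dB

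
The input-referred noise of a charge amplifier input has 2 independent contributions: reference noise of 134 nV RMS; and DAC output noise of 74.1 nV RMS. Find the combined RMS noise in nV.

153 nV

Uncorrelated sources add in power (mean-square): V_tot = √(ΣV_i²)
V_tot = √[(1.34×10⁻⁷)² + (7.41×10⁻⁸)²] = 1.53×10⁻⁷ V = 153 nV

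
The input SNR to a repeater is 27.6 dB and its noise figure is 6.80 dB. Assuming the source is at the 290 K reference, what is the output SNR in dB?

20.80 dB

By definition F = SNR_in/SNR_out, so in dB: SNR_out = SNR_in − NF
SNR_out = 27.6 − 6.80 = 20.80 dB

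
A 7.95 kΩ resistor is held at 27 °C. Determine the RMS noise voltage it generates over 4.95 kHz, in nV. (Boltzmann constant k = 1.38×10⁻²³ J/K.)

807 nV

T = 27 °C + 273.15 = 300.15 K
V_n = √(4kTRB)
4kTRB = 4 × 1.38×10⁻²³ × 300.15 × 7.95×10³ × 4.95×10³ = 6.52×10⁻¹³ V²
V_n = √(6.52×10⁻¹³) = 8.07×10⁻⁷ V = 807 nV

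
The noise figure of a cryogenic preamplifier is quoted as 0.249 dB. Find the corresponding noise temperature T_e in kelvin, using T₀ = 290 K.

17.1 K

F = 10^(0.249/10) = 1.05901
T_e = (F − 1)·T₀ = (1.05901 − 1) × 290 = 17.1 K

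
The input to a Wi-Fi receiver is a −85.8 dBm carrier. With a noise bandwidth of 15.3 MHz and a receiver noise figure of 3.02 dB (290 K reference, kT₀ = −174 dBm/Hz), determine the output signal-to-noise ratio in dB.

Noise floor: N = −174 + 10 log₁₀(B) + NF
10 log₁₀(1.53×10⁷) = 71.85 dB
N = −174 + 71.85 + 3.02 = −99.13 dBm
SNR = P_sig − N = −85.8 − (−99.13) = 13.33 dB → 13.3 dB

13.3 dB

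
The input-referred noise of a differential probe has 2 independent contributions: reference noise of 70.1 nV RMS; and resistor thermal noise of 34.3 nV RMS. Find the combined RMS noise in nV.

78.0 nV

Uncorrelated sources add in power (mean-square): V_tot = √(ΣV_i²)
V_tot = √[(7.01×10⁻⁸)² + (3.43×10⁻⁸)²] = 7.80×10⁻⁸ V = 78.0 nV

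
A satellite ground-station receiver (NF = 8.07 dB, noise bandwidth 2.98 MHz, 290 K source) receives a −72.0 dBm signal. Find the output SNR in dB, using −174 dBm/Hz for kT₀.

Noise floor: N = −174 + 10 log₁₀(B) + NF
10 log₁₀(2.98×10⁶) = 64.74 dB
N = −174 + 64.74 + 8.07 = −101.19 dBm
SNR = P_sig − N = −72.0 − (−101.19) = 29.19 dB → 29.2 dB

29.2 dB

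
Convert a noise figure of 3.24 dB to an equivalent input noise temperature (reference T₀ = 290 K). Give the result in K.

F = 10^(3.24/10) = 2.10863
T_e = (F − 1)·T₀ = (2.10863 − 1) × 290 = 322 K

322 K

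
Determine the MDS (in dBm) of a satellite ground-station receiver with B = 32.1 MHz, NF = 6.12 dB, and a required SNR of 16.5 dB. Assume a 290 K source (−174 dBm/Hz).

−76.3 dBm

Sensitivity = −174 + 10 log₁₀(B) + NF + SNR_min
= −174 + 75.07 + 6.12 + 16.5
= −76.31 dBm → −76.3 dBm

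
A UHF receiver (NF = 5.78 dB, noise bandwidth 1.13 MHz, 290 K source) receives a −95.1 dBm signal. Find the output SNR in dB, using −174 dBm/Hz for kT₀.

Noise floor: N = −174 + 10 log₁₀(B) + NF
10 log₁₀(1.13×10⁶) = 60.53 dB
N = −174 + 60.53 + 5.78 = −107.69 dBm
SNR = P_sig − N = −95.1 − (−107.69) = 12.59 dB → 12.6 dB

12.6 dB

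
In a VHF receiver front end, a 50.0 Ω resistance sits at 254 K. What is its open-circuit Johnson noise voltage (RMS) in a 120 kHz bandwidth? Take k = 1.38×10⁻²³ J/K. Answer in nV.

290 nV

V_n = √(4kTRB)
4kTRB = 4 × 1.38×10⁻²³ × 254 × 5.00×10¹ × 1.20×10⁵ = 8.41×10⁻¹⁴ V²
V_n = √(8.41×10⁻¹⁴) = 2.90×10⁻⁷ V = 290 nV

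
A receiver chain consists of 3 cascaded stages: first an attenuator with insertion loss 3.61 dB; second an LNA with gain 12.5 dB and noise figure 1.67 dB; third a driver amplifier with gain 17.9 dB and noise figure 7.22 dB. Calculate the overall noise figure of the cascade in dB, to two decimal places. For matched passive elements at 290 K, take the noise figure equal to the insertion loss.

5.94 dB

Convert to linear (a loss of L dB is a gain of −L dB): F_i = 10^(NF_i/10), G_i = 10^(G_i,dB/10)
  Stage 1: F_1 = 10^(3.61/10) = 2.296, G_1 = 10^(−3.61/10) = 0.4355
  Stage 2: F_2 = 10^(1.67/10) = 1.469, G_2 = 10^(12.5/10) = 17.78
  Stage 3: F_3 = 10^(7.22/10) = 5.272, G_3 = 10^(17.9/10) = 61.66
Friis cascade:
  F = 2.296 + (1.469 − 1)/0.4355 + (5.272 − 1)/7.745 = 3.925
NF = 10 log₁₀(3.925) = 5.94 dB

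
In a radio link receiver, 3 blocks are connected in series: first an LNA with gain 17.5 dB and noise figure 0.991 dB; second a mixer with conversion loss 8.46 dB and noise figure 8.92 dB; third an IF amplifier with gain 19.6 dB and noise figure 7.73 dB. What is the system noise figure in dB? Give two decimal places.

2.99 dB

Convert to linear (a loss of L dB is a gain of −L dB): F_i = 10^(NF_i/10), G_i = 10^(G_i,dB/10)
  Stage 1: F_1 = 10^(0.991/10) = 1.256, G_1 = 10^(17.5/10) = 56.23
  Stage 2: F_2 = 10^(8.92/10) = 7.798, G_2 = 10^(−8.46/10) = 0.1426
  Stage 3: F_3 = 10^(7.73/10) = 5.929, G_3 = 10^(19.6/10) = 91.20
Friis cascade:
  F = 1.256 + (7.798 − 1)/56.23 + (5.929 − 1)/8.017 = 1.992
NF = 10 log₁₀(1.992) = 2.99 dB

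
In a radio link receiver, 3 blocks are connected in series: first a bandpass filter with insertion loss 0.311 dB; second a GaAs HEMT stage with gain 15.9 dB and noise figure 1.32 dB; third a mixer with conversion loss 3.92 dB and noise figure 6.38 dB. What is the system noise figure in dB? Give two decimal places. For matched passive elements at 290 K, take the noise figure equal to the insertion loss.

Convert to linear (a loss of L dB is a gain of −L dB): F_i = 10^(NF_i/10), G_i = 10^(G_i,dB/10)
  Stage 1: F_1 = 10^(0.311/10) = 1.074, G_1 = 10^(−0.311/10) = 0.9309
  Stage 2: F_2 = 10^(1.32/10) = 1.355, G_2 = 10^(15.9/10) = 38.90
  Stage 3: F_3 = 10^(6.38/10) = 4.345, G_3 = 10^(−3.92/10) = 0.4055
Friis cascade:
  F = 1.074 + (1.355 − 1)/0.9309 + (4.345 − 1)/36.22 = 1.548
NF = 10 log₁₀(1.548) = 1.90 dB

1.90 dB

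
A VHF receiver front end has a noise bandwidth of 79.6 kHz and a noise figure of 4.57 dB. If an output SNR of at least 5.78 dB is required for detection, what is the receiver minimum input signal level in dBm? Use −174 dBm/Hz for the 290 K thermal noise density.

Sensitivity = −174 + 10 log₁₀(B) + NF + SNR_min
= −174 + 49.01 + 4.57 + 5.78
= −114.64 dBm → −114.6 dBm

−114.6 dBm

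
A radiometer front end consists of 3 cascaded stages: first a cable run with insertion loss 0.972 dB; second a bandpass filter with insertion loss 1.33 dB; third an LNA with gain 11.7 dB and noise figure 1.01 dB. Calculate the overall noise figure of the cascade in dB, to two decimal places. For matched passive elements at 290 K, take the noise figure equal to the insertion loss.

Convert to linear (a loss of L dB is a gain of −L dB): F_i = 10^(NF_i/10), G_i = 10^(G_i,dB/10)
  Stage 1: F_1 = 10^(0.972/10) = 1.251, G_1 = 10^(−0.972/10) = 0.7995
  Stage 2: F_2 = 10^(1.33/10) = 1.358, G_2 = 10^(−1.33/10) = 0.7362
  Stage 3: F_3 = 10^(1.01/10) = 1.262, G_3 = 10^(11.7/10) = 14.79
Friis cascade:
  F = 1.251 + (1.358 − 1)/0.7995 + (1.262 − 1)/0.5886 = 2.144
NF = 10 log₁₀(2.144) = 3.31 dB

3.31 dB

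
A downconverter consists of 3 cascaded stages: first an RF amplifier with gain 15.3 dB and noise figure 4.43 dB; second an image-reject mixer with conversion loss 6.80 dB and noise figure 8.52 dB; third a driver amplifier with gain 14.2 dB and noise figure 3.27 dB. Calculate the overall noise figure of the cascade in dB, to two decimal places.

4.93 dB

Convert to linear (a loss of L dB is a gain of −L dB): F_i = 10^(NF_i/10), G_i = 10^(G_i,dB/10)
  Stage 1: F_1 = 10^(4.43/10) = 2.773, G_1 = 10^(15.3/10) = 33.88
  Stage 2: F_2 = 10^(8.52/10) = 7.112, G_2 = 10^(−6.80/10) = 0.2089
  Stage 3: F_3 = 10^(3.27/10) = 2.123, G_3 = 10^(14.2/10) = 26.30
Friis cascade:
  F = 2.773 + (7.112 − 1)/33.88 + (2.123 − 1)/7.079 = 3.112
NF = 10 log₁₀(3.112) = 4.93 dB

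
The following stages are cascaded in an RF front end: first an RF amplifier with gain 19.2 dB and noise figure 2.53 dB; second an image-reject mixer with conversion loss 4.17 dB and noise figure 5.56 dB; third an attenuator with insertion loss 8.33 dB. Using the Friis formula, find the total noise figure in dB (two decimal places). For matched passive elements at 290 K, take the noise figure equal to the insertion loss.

Convert to linear (a loss of L dB is a gain of −L dB): F_i = 10^(NF_i/10), G_i = 10^(G_i,dB/10)
  Stage 1: F_1 = 10^(2.53/10) = 1.791, G_1 = 10^(19.2/10) = 83.18
  Stage 2: F_2 = 10^(5.56/10) = 3.597, G_2 = 10^(−4.17/10) = 0.3828
  Stage 3: F_3 = 10^(8.33/10) = 6.808, G_3 = 10^(−8.33/10) = 0.1469
Friis cascade:
  F = 1.791 + (3.597 − 1)/83.18 + (6.808 − 1)/31.84 = 2.004
NF = 10 log₁₀(2.004) = 3.02 dB

3.02 dB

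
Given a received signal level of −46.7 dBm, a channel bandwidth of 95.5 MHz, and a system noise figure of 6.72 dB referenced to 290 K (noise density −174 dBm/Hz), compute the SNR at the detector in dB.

40.8 dB

Noise floor: N = −174 + 10 log₁₀(B) + NF
10 log₁₀(9.55×10⁷) = 79.8 dB
N = −174 + 79.8 + 6.72 = −87.48 dBm
SNR = P_sig − N = −46.7 − (−87.48) = 40.78 dB → 40.8 dB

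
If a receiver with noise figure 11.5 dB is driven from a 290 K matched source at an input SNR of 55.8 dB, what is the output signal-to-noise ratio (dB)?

44.3 dB

By definition F = SNR_in/SNR_out, so in dB: SNR_out = SNR_in − NF
SNR_out = 55.8 − 11.5 = 44.3 dB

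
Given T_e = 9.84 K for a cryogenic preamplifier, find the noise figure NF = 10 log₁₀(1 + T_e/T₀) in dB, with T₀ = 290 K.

0.145 dB

F = 1 + T_e/T₀ = 1 + 9.84/290 = 1.03393
NF = 10 log₁₀(1.03393) = 0.145 dB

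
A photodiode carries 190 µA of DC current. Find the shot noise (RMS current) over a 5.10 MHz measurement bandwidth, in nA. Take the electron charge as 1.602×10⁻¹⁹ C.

17.6 nA

I_n = √(2qI·B)
2qI·B = 2 × 1.602×10⁻¹⁹ × 1.90×10⁻⁴ × 5.10×10⁶ = 3.10×10⁻¹⁶ A²
I_n = √(3.10×10⁻¹⁶) = 1.76×10⁻⁸ A = 17.6 nA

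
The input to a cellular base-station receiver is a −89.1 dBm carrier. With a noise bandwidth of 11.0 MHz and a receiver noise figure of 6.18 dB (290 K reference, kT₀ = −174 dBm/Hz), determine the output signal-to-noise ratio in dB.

Noise floor: N = −174 + 10 log₁₀(B) + NF
10 log₁₀(1.10×10⁷) = 70.41 dB
N = −174 + 70.41 + 6.18 = −97.41 dBm
SNR = P_sig − N = −89.1 − (−97.41) = 8.31 dB → 8.3 dB

8.3 dB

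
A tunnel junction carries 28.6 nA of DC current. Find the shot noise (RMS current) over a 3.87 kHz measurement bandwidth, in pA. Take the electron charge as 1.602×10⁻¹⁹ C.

5.96 pA

I_n = √(2qI·B)
2qI·B = 2 × 1.602×10⁻¹⁹ × 2.86×10⁻⁸ × 3.87×10³ = 3.55×10⁻²³ A²
I_n = √(3.55×10⁻²³) = 5.96×10⁻¹² A = 5.96 pA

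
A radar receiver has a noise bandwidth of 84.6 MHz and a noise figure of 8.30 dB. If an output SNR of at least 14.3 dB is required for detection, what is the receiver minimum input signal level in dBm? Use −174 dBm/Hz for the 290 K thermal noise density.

Sensitivity = −174 + 10 log₁₀(B) + NF + SNR_min
= −174 + 79.27 + 8.30 + 14.3
= −72.13 dBm → −72.1 dBm

−72.1 dBm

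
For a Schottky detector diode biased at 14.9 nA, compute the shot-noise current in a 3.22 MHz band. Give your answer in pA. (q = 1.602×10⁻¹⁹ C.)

124 pA

I_n = √(2qI·B)
2qI·B = 2 × 1.602×10⁻¹⁹ × 1.49×10⁻⁸ × 3.22×10⁶ = 1.54×10⁻²⁰ A²
I_n = √(1.54×10⁻²⁰) = 1.24×10⁻¹⁰ A = 124 pA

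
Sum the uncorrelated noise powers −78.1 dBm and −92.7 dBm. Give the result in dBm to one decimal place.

Convert to linear, add, convert back:
P₁ = 1.55×10⁻¹¹ W, P₂ = 5.37×10⁻¹³ W
P_tot = 1.60×10⁻¹¹ W → 10 log₁₀(P_tot / 10⁻³) = −78.0 dBm

−78.0 dBm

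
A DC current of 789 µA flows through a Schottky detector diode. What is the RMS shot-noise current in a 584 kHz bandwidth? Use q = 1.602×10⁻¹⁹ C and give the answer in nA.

12.2 nA

I_n = √(2qI·B)
2qI·B = 2 × 1.602×10⁻¹⁹ × 7.89×10⁻⁴ × 5.84×10⁵ = 1.48×10⁻¹⁶ A²
I_n = √(1.48×10⁻¹⁶) = 1.22×10⁻⁸ A = 12.2 nA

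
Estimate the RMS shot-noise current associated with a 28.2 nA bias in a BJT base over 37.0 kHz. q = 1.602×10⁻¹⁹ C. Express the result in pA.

I_n = √(2qI·B)
2qI·B = 2 × 1.602×10⁻¹⁹ × 2.82×10⁻⁸ × 3.70×10⁴ = 3.34×10⁻²² A²
I_n = √(3.34×10⁻²²) = 1.83×10⁻¹¹ A = 18.3 pA

18.3 pA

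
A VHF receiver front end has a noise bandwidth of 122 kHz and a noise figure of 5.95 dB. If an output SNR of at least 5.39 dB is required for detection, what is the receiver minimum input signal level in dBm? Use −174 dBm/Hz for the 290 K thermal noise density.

Sensitivity = −174 + 10 log₁₀(B) + NF + SNR_min
= −174 + 50.86 + 5.95 + 5.39
= −111.80 dBm → −111.8 dBm

−111.8 dBm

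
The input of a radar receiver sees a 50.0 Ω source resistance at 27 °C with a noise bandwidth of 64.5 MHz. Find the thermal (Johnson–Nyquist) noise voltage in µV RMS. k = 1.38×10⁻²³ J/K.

T = 27 °C + 273.15 = 300.15 K
V_n = √(4kTRB)
4kTRB = 4 × 1.38×10⁻²³ × 300.15 × 5.00×10¹ × 6.45×10⁷ = 5.34×10⁻¹¹ V²
V_n = √(5.34×10⁻¹¹) = 7.31×10⁻⁶ V = 7.31 µV

7.31 µV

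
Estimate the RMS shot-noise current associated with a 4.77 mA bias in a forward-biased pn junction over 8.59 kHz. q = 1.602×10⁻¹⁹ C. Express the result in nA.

3.62 nA

I_n = √(2qI·B)
2qI·B = 2 × 1.602×10⁻¹⁹ × 4.77×10⁻³ × 8.59×10³ = 1.31×10⁻¹⁷ A²
I_n = √(1.31×10⁻¹⁷) = 3.62×10⁻⁹ A = 3.62 nA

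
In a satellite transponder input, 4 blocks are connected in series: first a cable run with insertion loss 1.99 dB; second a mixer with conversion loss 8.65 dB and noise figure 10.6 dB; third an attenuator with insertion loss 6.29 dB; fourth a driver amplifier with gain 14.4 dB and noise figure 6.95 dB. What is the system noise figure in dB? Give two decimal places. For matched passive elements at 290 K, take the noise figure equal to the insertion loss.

Convert to linear (a loss of L dB is a gain of −L dB): F_i = 10^(NF_i/10), G_i = 10^(G_i,dB/10)
  Stage 1: F_1 = 10^(1.99/10) = 1.581, G_1 = 10^(−1.99/10) = 0.6324
  Stage 2: F_2 = 10^(10.6/10) = 11.48, G_2 = 10^(−8.65/10) = 0.1365
  Stage 3: F_3 = 10^(6.29/10) = 4.256, G_3 = 10^(−6.29/10) = 0.2350
  Stage 4: F_4 = 10^(6.95/10) = 4.955, G_4 = 10^(14.4/10) = 27.54
Friis cascade:
  F = 1.581 + (11.48 − 1)/0.6324 + (4.256 − 1)/0.08630 + (4.955 − 1)/0.02028 = 250.9
NF = 10 log₁₀(250.9) = 24.00 dB

24.00 dB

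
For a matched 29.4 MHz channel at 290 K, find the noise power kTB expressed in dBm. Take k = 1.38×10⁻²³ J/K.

P_n = kTB = 1.38×10⁻²³ × 290 × 2.94×10⁷ = 1.18×10⁻¹³ W
In dBm: 10 log₁₀(1.18×10⁻¹³ / 10⁻³) = −99.3 dBm

−99.3 dBm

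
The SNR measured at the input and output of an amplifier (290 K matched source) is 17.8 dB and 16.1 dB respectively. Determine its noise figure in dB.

NF (dB) = SNR_in(dB) − SNR_out(dB) when the source is at T₀
NF = 17.8 − 16.1 = 1.7 dB

1.7 dB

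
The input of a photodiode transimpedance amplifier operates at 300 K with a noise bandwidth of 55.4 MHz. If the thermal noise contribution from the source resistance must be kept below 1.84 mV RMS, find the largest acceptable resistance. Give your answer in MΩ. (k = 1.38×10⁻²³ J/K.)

3.69 MΩ

Johnson–Nyquist: V_n = √(4kTRB) ⇒ R = V_n² / (4kTB)
4kTB = 4 × 1.38×10⁻²³ × 300 × 5.54×10⁷ = 9.17×10⁻¹³
R = (1.84×10⁻³)² / 9.17×10⁻¹³ = 3.69×10⁶ Ω = 3.69 MΩ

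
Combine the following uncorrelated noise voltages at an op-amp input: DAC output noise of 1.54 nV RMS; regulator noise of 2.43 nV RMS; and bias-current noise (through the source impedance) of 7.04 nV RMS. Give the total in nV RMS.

Uncorrelated sources add in power (mean-square): V_tot = √(ΣV_i²)
V_tot = √[(1.54×10⁻⁹)² + (2.43×10⁻⁹)² + (7.04×10⁻⁹)²] = 7.61×10⁻⁹ V = 7.61 nV

7.61 nV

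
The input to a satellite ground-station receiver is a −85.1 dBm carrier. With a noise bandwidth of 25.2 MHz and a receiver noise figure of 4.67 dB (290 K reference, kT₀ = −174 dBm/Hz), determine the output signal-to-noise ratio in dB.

10.2 dB

Noise floor: N = −174 + 10 log₁₀(B) + NF
10 log₁₀(2.52×10⁷) = 74.01 dB
N = −174 + 74.01 + 4.67 = −95.32 dBm
SNR = P_sig − N = −85.1 − (−95.32) = 10.22 dB → 10.2 dB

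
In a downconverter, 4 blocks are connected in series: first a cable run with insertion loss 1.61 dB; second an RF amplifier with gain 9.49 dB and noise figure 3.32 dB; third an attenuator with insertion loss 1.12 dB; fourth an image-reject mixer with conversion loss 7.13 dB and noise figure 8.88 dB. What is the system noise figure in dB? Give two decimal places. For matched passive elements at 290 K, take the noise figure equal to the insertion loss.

6.61 dB

Convert to linear (a loss of L dB is a gain of −L dB): F_i = 10^(NF_i/10), G_i = 10^(G_i,dB/10)
  Stage 1: F_1 = 10^(1.61/10) = 1.449, G_1 = 10^(−1.61/10) = 0.6902
  Stage 2: F_2 = 10^(3.32/10) = 2.148, G_2 = 10^(9.49/10) = 8.892
  Stage 3: F_3 = 10^(1.12/10) = 1.294, G_3 = 10^(−1.12/10) = 0.7727
  Stage 4: F_4 = 10^(8.88/10) = 7.727, G_4 = 10^(−7.13/10) = 0.1936
Friis cascade:
  F = 1.449 + (2.148 − 1)/0.6902 + (1.294 − 1)/6.138 + (7.727 − 1)/4.742 = 4.578
NF = 10 log₁₀(4.578) = 6.61 dB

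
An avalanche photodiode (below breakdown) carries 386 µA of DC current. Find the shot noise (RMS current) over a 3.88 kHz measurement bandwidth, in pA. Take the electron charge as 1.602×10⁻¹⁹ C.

I_n = √(2qI·B)
2qI·B = 2 × 1.602×10⁻¹⁹ × 3.86×10⁻⁴ × 3.88×10³ = 4.80×10⁻¹⁹ A²
I_n = √(4.80×10⁻¹⁹) = 6.93×10⁻¹⁰ A = 693 pA

693 pA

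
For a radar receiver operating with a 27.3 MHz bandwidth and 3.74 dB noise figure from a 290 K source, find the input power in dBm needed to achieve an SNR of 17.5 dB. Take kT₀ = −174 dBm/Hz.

Sensitivity = −174 + 10 log₁₀(B) + NF + SNR_min
= −174 + 74.36 + 3.74 + 17.5
= −78.40 dBm → −78.4 dBm

−78.4 dBm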